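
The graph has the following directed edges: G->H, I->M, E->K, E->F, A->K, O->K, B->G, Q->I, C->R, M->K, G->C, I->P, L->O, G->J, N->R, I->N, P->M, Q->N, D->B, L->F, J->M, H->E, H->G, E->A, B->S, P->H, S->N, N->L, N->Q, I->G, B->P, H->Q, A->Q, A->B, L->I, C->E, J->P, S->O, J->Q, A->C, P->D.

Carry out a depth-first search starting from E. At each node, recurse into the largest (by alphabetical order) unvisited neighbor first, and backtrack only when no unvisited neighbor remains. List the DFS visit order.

E → K → F → A → Q → N → R → L → O → I → P → M → H → G → J → C → D → B → S

Visit E
E → K
E → F
E → A
A → Q
Q → N
N → R
N → L
L → O
L → I
I → P
P → M
P → H
H → G
G → J
G → C
P → D
D → B
B → S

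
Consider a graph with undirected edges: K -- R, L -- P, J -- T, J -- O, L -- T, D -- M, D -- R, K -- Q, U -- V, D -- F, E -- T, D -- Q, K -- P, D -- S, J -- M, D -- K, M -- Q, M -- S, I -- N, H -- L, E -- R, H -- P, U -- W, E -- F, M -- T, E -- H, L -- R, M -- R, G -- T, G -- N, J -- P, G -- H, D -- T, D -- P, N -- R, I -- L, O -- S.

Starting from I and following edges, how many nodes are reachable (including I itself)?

BFS from I visits: I, L, N, H, P, R, T, G, E, D, J, K, M, F, Q, S, O
Reachable nodes: 17 of 20 total.

17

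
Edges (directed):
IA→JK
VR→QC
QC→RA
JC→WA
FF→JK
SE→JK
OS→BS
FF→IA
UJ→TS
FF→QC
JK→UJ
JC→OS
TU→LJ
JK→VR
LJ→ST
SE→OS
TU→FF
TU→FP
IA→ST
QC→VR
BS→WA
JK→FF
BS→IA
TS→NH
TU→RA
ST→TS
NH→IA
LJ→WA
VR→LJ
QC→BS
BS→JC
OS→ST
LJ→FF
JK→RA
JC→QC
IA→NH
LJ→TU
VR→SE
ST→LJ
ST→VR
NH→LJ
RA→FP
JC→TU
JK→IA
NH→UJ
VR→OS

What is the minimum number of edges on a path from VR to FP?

Level 0: VR
Level 1: LJ, OS, QC, SE
Level 2: BS, FF, JK, RA, ST, TU, WA
Level 3: FP, IA, JC, TS, UJ
Level 4: NH
FP first appears at level 3.

3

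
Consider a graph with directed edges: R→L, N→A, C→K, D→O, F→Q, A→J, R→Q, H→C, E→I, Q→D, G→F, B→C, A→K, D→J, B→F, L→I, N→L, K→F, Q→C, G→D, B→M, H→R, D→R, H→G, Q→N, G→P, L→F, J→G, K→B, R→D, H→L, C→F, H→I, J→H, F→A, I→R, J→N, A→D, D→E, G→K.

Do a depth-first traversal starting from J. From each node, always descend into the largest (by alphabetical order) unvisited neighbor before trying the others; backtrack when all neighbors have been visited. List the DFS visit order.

J -> N -> L -> I -> R -> Q -> D -> O -> E -> C -> K -> F -> A -> B -> M -> H -> G -> P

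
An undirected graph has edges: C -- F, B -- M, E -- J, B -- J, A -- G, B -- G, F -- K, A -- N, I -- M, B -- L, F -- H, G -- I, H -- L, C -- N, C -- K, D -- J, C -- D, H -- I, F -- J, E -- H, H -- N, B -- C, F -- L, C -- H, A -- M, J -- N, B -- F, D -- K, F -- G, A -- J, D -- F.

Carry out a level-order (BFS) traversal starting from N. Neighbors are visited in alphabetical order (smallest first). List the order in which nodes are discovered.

N A C H J G M B D F K E I L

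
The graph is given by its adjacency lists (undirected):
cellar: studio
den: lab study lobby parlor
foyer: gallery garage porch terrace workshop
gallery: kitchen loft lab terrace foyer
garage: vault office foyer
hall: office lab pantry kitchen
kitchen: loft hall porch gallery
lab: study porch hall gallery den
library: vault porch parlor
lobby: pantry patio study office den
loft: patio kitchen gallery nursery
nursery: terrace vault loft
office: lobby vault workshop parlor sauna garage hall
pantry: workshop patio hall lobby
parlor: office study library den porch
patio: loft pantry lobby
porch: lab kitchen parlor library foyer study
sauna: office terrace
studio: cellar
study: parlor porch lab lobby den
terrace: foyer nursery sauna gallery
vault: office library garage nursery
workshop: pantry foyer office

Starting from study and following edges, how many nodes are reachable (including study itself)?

21

BFS from study visits: study, den, lab, lobby, parlor, porch, gallery, hall, office, pantry, patio, library, foyer, kitchen, loft, terrace, garage, sauna, vault, workshop, nursery
Reachable nodes: 21 of 23 total.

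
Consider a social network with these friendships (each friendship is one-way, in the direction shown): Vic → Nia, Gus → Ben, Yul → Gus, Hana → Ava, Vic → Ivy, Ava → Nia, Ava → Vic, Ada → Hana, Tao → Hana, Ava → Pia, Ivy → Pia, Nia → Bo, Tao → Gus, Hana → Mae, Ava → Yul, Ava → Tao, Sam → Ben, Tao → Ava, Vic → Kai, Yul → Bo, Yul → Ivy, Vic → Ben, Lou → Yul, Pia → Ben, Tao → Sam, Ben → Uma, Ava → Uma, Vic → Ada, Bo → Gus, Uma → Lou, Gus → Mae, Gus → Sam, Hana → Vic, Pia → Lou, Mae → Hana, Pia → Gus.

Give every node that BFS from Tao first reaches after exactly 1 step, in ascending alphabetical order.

Ava, Gus, Hana, Sam

Level 0: Tao
Level 1: Ava, Gus, Hana, Sam
Level 2: Ben, Mae, Nia, Pia, Uma, Vic, Yul
Level 3: Ada, Bo, Ivy, Kai, Lou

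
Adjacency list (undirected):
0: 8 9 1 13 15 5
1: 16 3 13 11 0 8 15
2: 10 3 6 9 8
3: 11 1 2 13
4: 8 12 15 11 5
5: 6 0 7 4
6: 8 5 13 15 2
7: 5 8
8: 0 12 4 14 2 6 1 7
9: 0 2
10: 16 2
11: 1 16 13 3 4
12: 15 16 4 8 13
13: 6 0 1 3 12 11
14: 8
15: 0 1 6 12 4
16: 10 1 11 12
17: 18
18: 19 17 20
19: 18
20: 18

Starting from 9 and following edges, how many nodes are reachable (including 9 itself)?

BFS from 9 visits: 9, 0, 2, 1, 5, 8, 13, 15, 3, 6, 10, 11, 16, 4, 7, 12, 14
Reachable nodes: 17 of 21 total.

17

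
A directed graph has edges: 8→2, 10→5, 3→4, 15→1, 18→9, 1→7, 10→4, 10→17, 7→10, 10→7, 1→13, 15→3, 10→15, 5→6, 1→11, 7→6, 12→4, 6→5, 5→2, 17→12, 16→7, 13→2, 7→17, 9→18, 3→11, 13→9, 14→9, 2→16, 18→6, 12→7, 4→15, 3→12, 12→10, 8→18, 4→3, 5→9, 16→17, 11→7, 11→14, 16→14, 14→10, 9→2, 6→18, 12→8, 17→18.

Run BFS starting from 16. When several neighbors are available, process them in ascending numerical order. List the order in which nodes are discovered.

16 7 14 17 6 10 9 12 18 5 4 15 2 8 3 1 11 13

Visit 16; enqueue 7, 14, 17 → queue [7, 14, 17]
Visit 7; enqueue 6, 10 → queue [14, 17, 6, 10]
Visit 14; enqueue 9 → queue [17, 6, 10, 9]
Visit 17; enqueue 12, 18 → queue [6, 10, 9, 12, 18]
Visit 6; enqueue 5 → queue [10, 9, 12, 18, 5]
Visit 10; enqueue 4, 15 → queue [9, 12, 18, 5, 4, 15]
Visit 9; enqueue 2 → queue [12, 18, 5, 4, 15, 2]
Visit 12; enqueue 8 → queue [18, 5, 4, 15, 2, 8]
Visit 18 → queue [5, 4, 15, 2, 8]
Visit 5 → queue [4, 15, 2, 8]
Visit 4; enqueue 3 → queue [15, 2, 8, 3]
Visit 15; enqueue 1 → queue [2, 8, 3, 1]
Visit 2 → queue [8, 3, 1]
Visit 8 → queue [3, 1]
Visit 3; enqueue 11 → queue [1, 11]
Visit 1; enqueue 13 → queue [11, 13]
Visit 11 → queue [13]
Visit 13 → queue []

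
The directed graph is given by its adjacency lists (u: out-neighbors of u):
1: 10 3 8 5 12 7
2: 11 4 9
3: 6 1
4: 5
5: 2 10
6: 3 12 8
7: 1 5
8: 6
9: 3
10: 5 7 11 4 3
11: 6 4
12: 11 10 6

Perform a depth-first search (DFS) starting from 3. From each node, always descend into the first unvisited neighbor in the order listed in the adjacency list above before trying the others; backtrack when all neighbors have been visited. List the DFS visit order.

Visit 3
3 → 6
6 → 12
12 → 11
11 → 4
4 → 5
5 → 2
2 → 9
5 → 10
10 → 7
7 → 1
1 → 8

3 → 6 → 12 → 11 → 4 → 5 → 2 → 9 → 10 → 7 → 1 → 8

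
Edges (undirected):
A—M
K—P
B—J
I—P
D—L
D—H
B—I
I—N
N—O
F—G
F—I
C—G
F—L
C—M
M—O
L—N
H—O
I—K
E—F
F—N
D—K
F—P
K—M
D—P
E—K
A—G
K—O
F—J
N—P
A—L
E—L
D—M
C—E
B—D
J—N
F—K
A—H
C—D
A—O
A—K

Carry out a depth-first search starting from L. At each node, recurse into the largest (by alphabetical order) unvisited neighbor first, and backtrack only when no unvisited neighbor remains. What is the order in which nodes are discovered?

Visit L
L → N
N → P
P → K
K → O
O → M
M → D
D → H
H → A
A → G
G → F
F → J
J → B
B → I
F → E
E → C

L N P K O M D H A G F J B I E C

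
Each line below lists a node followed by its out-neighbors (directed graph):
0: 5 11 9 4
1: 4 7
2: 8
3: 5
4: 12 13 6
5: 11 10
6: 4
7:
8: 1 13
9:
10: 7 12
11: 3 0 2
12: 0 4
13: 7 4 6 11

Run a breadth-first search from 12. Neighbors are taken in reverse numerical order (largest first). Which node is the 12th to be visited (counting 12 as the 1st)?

10

Visit 12; enqueue 4, 0 → queue [4, 0]
Visit 4; enqueue 13, 6 → queue [0, 13, 6]
Visit 0; enqueue 11, 9, 5 → queue [13, 6, 11, 9, 5]
Visit 13; enqueue 7 → queue [6, 11, 9, 5, 7]
Visit 6 → queue [11, 9, 5, 7]
Visit 11; enqueue 3, 2 → queue [9, 5, 7, 3, 2]
Visit 9 → queue [5, 7, 3, 2]
Visit 5; enqueue 10 → queue [7, 3, 2, 10]
Visit 7 → queue [3, 2, 10]
Visit 3 → queue [2, 10]
Visit 2; enqueue 8 → queue [10, 8]
Visit 10 → queue [8]
Visit 8; enqueue 1 → queue [1]
Visit 1 → queue []

Visit order: 12, 4, 0, 13, 6, 11, 9, 5, 7, 3, 2, 10, 8, 1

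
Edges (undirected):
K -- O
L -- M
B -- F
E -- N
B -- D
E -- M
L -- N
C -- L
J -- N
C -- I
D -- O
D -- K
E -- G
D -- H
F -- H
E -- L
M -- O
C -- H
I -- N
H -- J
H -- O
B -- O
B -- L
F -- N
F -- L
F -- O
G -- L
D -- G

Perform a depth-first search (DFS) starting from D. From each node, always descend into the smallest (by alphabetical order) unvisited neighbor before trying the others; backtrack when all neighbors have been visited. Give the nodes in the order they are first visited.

D, B, F, H, C, I, N, E, G, L, M, O, K, J

Visit D
D → B
B → F
F → H
H → C
C → I
I → N
N → E
E → G
G → L
L → M
M → O
O → K
N → J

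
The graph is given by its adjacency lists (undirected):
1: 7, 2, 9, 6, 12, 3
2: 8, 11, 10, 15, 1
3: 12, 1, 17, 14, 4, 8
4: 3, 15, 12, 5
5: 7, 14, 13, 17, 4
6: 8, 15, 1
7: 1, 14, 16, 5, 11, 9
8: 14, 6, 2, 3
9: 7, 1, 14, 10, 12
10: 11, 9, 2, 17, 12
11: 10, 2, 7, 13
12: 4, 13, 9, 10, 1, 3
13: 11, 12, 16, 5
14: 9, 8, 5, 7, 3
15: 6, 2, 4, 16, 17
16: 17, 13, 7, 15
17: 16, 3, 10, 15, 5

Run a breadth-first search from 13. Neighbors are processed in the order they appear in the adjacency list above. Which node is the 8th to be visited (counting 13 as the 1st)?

7

Visit 13; enqueue 11, 12, 16, 5 → queue [11, 12, 16, 5]
Visit 11; enqueue 10, 2, 7 → queue [12, 16, 5, 10, 2, 7]
Visit 12; enqueue 4, 9, 1, 3 → queue [16, 5, 10, 2, 7, 4, 9, 1, 3]
Visit 16; enqueue 17, 15 → queue [5, 10, 2, 7, 4, 9, 1, 3, 17, 15]
Visit 5; enqueue 14 → queue [10, 2, 7, 4, 9, 1, 3, 17, 15, 14]
Visit 10 → queue [2, 7, 4, 9, 1, 3, 17, 15, 14]
Visit 2; enqueue 8 → queue [7, 4, 9, 1, 3, 17, 15, 14, 8]
Visit 7 → queue [4, 9, 1, 3, 17, 15, 14, 8]
Visit 4 → queue [9, 1, 3, 17, 15, 14, 8]
Visit 9 → queue [1, 3, 17, 15, 14, 8]
Visit 1; enqueue 6 → queue [3, 17, 15, 14, 8, 6]
Visit 3 → queue [17, 15, 14, 8, 6]
Visit 17 → queue [15, 14, 8, 6]
Visit 15 → queue [14, 8, 6]
Visit 14 → queue [8, 6]
Visit 8 → queue [6]
Visit 6 → queue []

Visit order: 13, 11, 12, 16, 5, 10, 2, 7, 4, 9, 1, 3, 17, 15, 14, 8, 6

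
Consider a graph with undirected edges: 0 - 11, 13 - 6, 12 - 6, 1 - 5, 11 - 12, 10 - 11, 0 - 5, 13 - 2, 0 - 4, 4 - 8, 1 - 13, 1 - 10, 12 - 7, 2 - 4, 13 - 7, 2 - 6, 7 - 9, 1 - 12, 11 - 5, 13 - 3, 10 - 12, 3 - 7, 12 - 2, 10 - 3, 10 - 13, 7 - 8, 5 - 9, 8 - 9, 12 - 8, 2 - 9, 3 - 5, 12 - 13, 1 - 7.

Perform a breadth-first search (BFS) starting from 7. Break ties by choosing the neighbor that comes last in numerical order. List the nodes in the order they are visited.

Visit 7; enqueue 13, 12, 9, 8, 3, 1 → queue [13, 12, 9, 8, 3, 1]
Visit 13; enqueue 10, 6, 2 → queue [12, 9, 8, 3, 1, 10, 6, 2]
Visit 12; enqueue 11 → queue [9, 8, 3, 1, 10, 6, 2, 11]
Visit 9; enqueue 5 → queue [8, 3, 1, 10, 6, 2, 11, 5]
Visit 8; enqueue 4 → queue [3, 1, 10, 6, 2, 11, 5, 4]
Visit 3 → queue [1, 10, 6, 2, 11, 5, 4]
Visit 1 → queue [10, 6, 2, 11, 5, 4]
Visit 10 → queue [6, 2, 11, 5, 4]
Visit 6 → queue [2, 11, 5, 4]
Visit 2 → queue [11, 5, 4]
Visit 11; enqueue 0 → queue [5, 4, 0]
Visit 5 → queue [4, 0]
Visit 4 → queue [0]
Visit 0 → queue []

7 13 12 9 8 3 1 10 6 2 11 5 4 0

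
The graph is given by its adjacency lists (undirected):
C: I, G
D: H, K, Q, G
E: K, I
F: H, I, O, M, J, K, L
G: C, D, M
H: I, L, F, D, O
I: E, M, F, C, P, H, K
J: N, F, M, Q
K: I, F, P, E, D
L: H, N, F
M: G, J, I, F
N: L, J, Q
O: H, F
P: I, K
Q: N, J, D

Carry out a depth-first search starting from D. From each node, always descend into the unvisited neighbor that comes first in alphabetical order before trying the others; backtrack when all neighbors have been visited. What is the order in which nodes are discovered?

D -> G -> C -> I -> E -> K -> F -> H -> L -> N -> J -> M -> Q -> O -> P

Visit D
D → G
G → C
C → I
I → E
E → K
K → F
F → H
H → L
L → N
N → J
J → M
J → Q
H → O
K → P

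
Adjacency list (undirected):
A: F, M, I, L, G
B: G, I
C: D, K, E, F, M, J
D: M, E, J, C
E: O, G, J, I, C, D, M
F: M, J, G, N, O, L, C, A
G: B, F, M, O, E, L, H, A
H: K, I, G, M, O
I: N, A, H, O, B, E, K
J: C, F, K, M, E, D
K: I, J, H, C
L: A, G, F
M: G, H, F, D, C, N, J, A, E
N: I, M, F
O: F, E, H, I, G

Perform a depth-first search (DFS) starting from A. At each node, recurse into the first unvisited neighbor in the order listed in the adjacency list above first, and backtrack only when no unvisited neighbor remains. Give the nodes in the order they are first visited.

A F M G B I N H K J C D E O L

Visit A
A → F
F → M
M → G
G → B
B → I
I → N
I → H
H → K
K → J
J → C
C → D
D → E
E → O
G → L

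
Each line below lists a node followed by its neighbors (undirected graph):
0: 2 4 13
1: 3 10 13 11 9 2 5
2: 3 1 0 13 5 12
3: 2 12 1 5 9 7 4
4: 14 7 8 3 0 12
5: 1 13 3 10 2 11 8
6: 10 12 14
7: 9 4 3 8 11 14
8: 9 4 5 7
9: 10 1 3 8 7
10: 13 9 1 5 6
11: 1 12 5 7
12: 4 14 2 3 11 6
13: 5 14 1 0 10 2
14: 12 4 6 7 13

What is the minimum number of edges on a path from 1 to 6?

2

Level 0: 1
Level 1: 2, 3, 5, 9, 10, 11, 13
Level 2: 0, 4, 6, 7, 8, 12, 14
6 first appears at level 2.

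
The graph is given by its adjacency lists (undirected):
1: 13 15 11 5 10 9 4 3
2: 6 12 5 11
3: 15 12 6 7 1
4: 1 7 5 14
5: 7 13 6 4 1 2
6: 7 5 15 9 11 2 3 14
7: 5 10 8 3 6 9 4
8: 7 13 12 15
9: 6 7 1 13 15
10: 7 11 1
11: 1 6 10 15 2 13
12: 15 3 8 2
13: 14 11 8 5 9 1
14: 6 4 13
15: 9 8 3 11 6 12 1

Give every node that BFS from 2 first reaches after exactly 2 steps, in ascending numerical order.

1, 3, 4, 7, 8, 9, 10, 13, 14, 15

Level 0: 2
Level 1: 5, 6, 11, 12
Level 2: 1, 3, 4, 7, 8, 9, 10, 13, 14, 15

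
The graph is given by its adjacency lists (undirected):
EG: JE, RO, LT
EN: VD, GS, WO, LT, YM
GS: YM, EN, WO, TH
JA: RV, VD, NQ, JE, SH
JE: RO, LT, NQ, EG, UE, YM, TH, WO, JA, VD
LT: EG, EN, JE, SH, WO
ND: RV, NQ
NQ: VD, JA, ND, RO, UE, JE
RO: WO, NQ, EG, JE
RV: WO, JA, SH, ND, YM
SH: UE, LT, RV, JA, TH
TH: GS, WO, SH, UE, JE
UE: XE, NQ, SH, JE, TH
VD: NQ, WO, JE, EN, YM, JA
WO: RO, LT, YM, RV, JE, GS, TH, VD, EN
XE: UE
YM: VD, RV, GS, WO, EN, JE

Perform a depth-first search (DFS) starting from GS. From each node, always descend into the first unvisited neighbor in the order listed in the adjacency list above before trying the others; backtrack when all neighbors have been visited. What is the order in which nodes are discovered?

Visit GS
GS → YM
YM → VD
VD → NQ
NQ → JA
JA → RV
RV → WO
WO → RO
RO → EG
EG → JE
JE → LT
LT → EN
LT → SH
SH → UE
UE → XE
UE → TH
RV → ND

GS, YM, VD, NQ, JA, RV, WO, RO, EG, JE, LT, EN, SH, UE, XE, TH, ND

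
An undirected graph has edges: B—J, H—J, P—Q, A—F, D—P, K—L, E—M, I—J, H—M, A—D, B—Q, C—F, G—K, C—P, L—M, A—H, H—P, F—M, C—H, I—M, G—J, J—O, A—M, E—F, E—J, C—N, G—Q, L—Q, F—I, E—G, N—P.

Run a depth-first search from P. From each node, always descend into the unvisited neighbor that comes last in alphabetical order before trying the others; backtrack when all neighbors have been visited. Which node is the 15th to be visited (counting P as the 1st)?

Visit P
P → Q
Q → L
L → M
M → I
I → J
J → O
J → H
H → C
C → N
C → F
F → E
E → G
G → K
F → A
A → D
J → B

Visit order: P, Q, L, M, I, J, O, H, C, N, F, E, G, K, A, D, B

A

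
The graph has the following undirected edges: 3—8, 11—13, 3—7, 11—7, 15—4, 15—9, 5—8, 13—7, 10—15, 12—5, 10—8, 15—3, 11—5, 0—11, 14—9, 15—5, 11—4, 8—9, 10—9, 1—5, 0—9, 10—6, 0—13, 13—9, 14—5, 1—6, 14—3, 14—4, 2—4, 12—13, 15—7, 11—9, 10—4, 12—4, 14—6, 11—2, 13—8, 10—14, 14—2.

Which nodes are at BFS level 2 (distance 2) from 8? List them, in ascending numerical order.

0, 1, 4, 6, 7, 11, 12, 14, 15

Level 0: 8
Level 1: 3, 5, 9, 10, 13
Level 2: 0, 1, 4, 6, 7, 11, 12, 14, 15
Level 3: 2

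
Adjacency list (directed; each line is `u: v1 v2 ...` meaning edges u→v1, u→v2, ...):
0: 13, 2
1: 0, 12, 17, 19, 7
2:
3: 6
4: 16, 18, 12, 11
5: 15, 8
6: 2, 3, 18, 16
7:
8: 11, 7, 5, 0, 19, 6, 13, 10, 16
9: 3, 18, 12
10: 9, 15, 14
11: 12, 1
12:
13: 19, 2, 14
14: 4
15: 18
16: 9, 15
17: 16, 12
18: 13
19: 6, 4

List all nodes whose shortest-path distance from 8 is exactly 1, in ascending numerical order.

Level 0: 8
Level 1: 0, 5, 6, 7, 10, 11, 13, 16, 19
Level 2: 1, 2, 3, 4, 9, 12, 14, 15, 18
Level 3: 17

0, 5, 6, 7, 10, 11, 13, 16, 19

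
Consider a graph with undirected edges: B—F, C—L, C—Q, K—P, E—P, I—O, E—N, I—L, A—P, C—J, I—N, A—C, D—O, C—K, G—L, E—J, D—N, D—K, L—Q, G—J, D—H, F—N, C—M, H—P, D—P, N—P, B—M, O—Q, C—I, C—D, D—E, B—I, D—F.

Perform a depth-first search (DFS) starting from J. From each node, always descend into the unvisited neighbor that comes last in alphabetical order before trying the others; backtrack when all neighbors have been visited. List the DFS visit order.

J → G → L → Q → O → I → N → P → K → D → H → F → B → M → C → A → E

Visit J
J → G
G → L
L → Q
Q → O
O → I
I → N
N → P
P → K
K → D
D → H
D → F
F → B
B → M
M → C
C → A
D → E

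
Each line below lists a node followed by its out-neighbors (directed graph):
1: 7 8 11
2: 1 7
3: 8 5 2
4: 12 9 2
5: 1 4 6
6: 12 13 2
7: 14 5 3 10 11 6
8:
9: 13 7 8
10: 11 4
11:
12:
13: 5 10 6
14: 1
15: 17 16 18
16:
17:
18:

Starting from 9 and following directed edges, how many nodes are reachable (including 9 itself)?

14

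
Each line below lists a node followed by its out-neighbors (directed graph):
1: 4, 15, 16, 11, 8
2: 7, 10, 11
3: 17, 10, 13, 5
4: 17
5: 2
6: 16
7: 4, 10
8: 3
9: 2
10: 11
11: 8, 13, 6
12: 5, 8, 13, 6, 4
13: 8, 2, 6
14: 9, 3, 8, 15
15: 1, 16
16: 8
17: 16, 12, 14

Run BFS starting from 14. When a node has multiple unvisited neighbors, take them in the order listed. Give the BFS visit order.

Visit 14; enqueue 9, 3, 8, 15 → queue [9, 3, 8, 15]
Visit 9; enqueue 2 → queue [3, 8, 15, 2]
Visit 3; enqueue 17, 10, 13, 5 → queue [8, 15, 2, 17, 10, 13, 5]
Visit 8 → queue [15, 2, 17, 10, 13, 5]
Visit 15; enqueue 1, 16 → queue [2, 17, 10, 13, 5, 1, 16]
Visit 2; enqueue 7, 11 → queue [17, 10, 13, 5, 1, 16, 7, 11]
Visit 17; enqueue 12 → queue [10, 13, 5, 1, 16, 7, 11, 12]
Visit 10 → queue [13, 5, 1, 16, 7, 11, 12]
Visit 13; enqueue 6 → queue [5, 1, 16, 7, 11, 12, 6]
Visit 5 → queue [1, 16, 7, 11, 12, 6]
Visit 1; enqueue 4 → queue [16, 7, 11, 12, 6, 4]
Visit 16 → queue [7, 11, 12, 6, 4]
Visit 7 → queue [11, 12, 6, 4]
Visit 11 → queue [12, 6, 4]
Visit 12 → queue [6, 4]
Visit 6 → queue [4]
Visit 4 → queue []

14, 9, 3, 8, 15, 2, 17, 10, 13, 5, 1, 16, 7, 11, 12, 6, 4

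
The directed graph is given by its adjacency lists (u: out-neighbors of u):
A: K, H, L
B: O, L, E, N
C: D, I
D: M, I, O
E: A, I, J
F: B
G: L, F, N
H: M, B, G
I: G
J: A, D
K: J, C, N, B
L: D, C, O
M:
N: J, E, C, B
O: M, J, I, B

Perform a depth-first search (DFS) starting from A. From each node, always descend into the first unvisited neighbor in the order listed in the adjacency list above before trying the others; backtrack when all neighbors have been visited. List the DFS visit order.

A, K, J, D, M, I, G, L, C, O, B, E, N, F, H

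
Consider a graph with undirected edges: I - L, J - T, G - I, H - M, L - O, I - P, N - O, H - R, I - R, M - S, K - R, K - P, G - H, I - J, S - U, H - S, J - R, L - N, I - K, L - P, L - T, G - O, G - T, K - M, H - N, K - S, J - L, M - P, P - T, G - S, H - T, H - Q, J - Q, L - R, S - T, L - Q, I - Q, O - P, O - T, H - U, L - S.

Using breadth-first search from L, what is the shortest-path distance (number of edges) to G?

2

Level 0: L
Level 1: I, J, N, O, P, Q, R, S, T
Level 2: G, H, K, M, U
G first appears at level 2.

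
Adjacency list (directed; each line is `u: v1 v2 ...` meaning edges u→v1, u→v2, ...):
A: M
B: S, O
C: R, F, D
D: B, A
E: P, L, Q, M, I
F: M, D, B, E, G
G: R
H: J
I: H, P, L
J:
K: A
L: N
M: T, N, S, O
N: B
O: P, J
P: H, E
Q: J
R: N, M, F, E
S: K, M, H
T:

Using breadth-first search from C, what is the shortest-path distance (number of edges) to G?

Level 0: C
Level 1: D, F, R
Level 2: A, B, E, G, M, N
Level 3: I, L, O, P, Q, S, T
Level 4: H, J, K
G first appears at level 2.

2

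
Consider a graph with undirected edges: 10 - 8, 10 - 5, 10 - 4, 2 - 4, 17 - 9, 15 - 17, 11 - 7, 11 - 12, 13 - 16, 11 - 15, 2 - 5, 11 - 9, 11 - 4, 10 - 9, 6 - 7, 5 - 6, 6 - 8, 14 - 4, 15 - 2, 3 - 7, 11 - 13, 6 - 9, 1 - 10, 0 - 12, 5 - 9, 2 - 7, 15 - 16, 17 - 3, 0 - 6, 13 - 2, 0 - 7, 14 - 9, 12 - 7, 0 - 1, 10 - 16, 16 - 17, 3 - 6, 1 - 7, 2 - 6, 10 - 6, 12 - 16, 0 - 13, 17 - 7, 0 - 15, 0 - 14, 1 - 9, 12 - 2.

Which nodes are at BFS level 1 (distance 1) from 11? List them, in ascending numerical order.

4, 7, 9, 12, 13, 15

Level 0: 11
Level 1: 4, 7, 9, 12, 13, 15
Level 2: 0, 1, 2, 3, 5, 6, 10, 14, 16, 17
Level 3: 8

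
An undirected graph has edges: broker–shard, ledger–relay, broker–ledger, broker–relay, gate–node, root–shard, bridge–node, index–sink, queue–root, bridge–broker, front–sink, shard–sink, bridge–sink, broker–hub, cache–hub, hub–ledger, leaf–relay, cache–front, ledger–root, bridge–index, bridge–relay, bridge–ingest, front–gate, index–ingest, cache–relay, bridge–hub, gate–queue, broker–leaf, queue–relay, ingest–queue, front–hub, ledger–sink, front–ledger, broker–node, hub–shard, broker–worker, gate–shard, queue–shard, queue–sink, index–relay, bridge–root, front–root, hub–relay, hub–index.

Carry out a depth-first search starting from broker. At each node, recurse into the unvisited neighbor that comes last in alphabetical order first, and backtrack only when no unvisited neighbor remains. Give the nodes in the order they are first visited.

Visit broker
broker → worker
broker → shard
shard → sink
sink → queue
queue → root
root → ledger
ledger → relay
relay → leaf
relay → index
index → ingest
ingest → bridge
bridge → node
node → gate
gate → front
front → hub
hub → cache

broker → worker → shard → sink → queue → root → ledger → relay → leaf → index → ingest → bridge → node → gate → front → hub → cache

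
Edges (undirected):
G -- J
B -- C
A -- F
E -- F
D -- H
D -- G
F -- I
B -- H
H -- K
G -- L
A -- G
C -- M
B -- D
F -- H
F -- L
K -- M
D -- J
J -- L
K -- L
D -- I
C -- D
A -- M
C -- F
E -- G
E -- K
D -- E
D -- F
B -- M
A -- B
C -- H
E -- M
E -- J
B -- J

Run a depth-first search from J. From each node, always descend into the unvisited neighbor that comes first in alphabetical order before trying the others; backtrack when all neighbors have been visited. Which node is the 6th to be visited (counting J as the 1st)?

Visit J
J → B
B → A
A → F
F → C
C → D
D → E
E → G
G → L
L → K
K → H
K → M
D → I

Visit order: J, B, A, F, C, D, E, G, L, K, H, M, I

D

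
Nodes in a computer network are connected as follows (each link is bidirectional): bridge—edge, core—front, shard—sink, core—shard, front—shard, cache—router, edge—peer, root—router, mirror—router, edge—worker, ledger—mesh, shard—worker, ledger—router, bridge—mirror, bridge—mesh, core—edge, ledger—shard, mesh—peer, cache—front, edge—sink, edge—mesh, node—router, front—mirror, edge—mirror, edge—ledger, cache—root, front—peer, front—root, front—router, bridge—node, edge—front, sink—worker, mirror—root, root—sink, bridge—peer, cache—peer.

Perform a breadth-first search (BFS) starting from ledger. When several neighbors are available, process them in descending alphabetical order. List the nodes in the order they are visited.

ledger -> shard -> router -> mesh -> edge -> worker -> sink -> front -> core -> root -> node -> mirror -> cache -> peer -> bridge

Visit ledger; enqueue shard, router, mesh, edge → queue [shard, router, mesh, edge]
Visit shard; enqueue worker, sink, front, core → queue [router, mesh, edge, worker, sink, front, core]
Visit router; enqueue root, node, mirror, cache → queue [mesh, edge, worker, sink, front, core, root, node, mirror, cache]
Visit mesh; enqueue peer, bridge → queue [edge, worker, sink, front, core, root, node, mirror, cache, peer, bridge]
Visit edge → queue [worker, sink, front, core, root, node, mirror, cache, peer, bridge]
Visit worker → queue [sink, front, core, root, node, mirror, cache, peer, bridge]
Visit sink → queue [front, core, root, node, mirror, cache, peer, bridge]
Visit front → queue [core, root, node, mirror, cache, peer, bridge]
Visit core → queue [root, node, mirror, cache, peer, bridge]
Visit root → queue [node, mirror, cache, peer, bridge]
Visit node → queue [mirror, cache, peer, bridge]
Visit mirror → queue [cache, peer, bridge]
Visit cache → queue [peer, bridge]
Visit peer → queue [bridge]
Visit bridge → queue []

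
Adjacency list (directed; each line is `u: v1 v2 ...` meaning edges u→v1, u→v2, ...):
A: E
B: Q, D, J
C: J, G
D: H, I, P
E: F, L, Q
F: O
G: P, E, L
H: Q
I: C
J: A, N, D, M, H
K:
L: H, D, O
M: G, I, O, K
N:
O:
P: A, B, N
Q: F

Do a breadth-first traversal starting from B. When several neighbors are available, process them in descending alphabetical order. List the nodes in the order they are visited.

Visit B; enqueue Q, J, D → queue [Q, J, D]
Visit Q; enqueue F → queue [J, D, F]
Visit J; enqueue N, M, H, A → queue [D, F, N, M, H, A]
Visit D; enqueue P, I → queue [F, N, M, H, A, P, I]
Visit F; enqueue O → queue [N, M, H, A, P, I, O]
Visit N → queue [M, H, A, P, I, O]
Visit M; enqueue K, G → queue [H, A, P, I, O, K, G]
Visit H → queue [A, P, I, O, K, G]
Visit A; enqueue E → queue [P, I, O, K, G, E]
Visit P → queue [I, O, K, G, E]
Visit I; enqueue C → queue [O, K, G, E, C]
Visit O → queue [K, G, E, C]
Visit K → queue [G, E, C]
Visit G; enqueue L → queue [E, C, L]
Visit E → queue [C, L]
Visit C → queue [L]
Visit L → queue []

B → Q → J → D → F → N → M → H → A → P → I → O → K → G → E → C → L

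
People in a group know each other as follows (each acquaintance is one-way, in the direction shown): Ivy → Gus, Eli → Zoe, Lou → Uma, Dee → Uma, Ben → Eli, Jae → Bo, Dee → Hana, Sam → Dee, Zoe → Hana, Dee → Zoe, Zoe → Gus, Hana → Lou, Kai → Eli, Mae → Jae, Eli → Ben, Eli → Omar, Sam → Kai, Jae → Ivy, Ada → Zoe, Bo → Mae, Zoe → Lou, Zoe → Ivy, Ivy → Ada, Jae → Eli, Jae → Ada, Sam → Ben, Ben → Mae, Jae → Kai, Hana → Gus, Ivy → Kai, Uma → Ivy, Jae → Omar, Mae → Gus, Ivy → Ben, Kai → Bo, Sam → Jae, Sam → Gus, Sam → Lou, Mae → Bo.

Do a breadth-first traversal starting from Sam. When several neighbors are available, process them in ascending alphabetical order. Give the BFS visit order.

Sam, Ben, Dee, Gus, Jae, Kai, Lou, Eli, Mae, Hana, Uma, Zoe, Ada, Bo, Ivy, Omar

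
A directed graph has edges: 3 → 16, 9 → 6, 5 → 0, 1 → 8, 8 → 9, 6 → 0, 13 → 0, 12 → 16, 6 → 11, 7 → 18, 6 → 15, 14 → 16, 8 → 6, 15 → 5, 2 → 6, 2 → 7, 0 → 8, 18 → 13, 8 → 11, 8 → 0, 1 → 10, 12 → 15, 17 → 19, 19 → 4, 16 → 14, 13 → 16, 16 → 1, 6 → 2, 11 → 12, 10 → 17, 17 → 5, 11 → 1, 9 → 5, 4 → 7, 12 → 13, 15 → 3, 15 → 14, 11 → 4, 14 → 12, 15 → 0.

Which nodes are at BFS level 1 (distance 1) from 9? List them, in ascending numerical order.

5, 6

Level 0: 9
Level 1: 5, 6
Level 2: 0, 2, 11, 15
Level 3: 1, 3, 4, 7, 8, 12, 14
Level 4: 10, 13, 16, 18
Level 5: 17
Level 6: 19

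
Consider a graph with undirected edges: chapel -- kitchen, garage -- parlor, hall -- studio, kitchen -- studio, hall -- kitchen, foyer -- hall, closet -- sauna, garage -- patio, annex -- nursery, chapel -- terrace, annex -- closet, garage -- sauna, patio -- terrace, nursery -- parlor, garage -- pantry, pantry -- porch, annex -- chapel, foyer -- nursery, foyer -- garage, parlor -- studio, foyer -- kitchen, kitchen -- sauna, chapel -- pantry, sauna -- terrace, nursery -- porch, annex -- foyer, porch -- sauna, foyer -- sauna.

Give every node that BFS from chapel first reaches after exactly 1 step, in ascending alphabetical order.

Level 0: chapel
Level 1: annex, kitchen, pantry, terrace
Level 2: closet, foyer, garage, hall, nursery, patio, porch, sauna, studio
Level 3: parlor

annex, kitchen, pantry, terrace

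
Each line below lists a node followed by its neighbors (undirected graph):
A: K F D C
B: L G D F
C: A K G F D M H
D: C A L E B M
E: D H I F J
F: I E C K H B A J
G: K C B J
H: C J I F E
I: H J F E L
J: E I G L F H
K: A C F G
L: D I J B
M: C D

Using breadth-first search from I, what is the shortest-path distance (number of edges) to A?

Level 0: I
Level 1: E, F, H, J, L
Level 2: A, B, C, D, G, K
Level 3: M
A first appears at level 2.

2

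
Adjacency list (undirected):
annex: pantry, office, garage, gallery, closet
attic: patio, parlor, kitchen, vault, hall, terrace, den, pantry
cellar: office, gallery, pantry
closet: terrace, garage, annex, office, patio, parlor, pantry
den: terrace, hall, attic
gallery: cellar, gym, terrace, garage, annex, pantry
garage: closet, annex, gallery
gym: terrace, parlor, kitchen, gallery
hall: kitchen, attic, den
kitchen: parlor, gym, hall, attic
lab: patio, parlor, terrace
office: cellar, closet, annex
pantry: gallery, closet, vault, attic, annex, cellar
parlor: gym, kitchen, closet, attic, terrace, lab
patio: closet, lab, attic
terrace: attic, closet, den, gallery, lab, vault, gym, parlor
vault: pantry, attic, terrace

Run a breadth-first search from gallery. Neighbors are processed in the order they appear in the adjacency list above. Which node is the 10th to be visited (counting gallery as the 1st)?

Visit gallery; enqueue cellar, gym, terrace, garage, annex, pantry → queue [cellar, gym, terrace, garage, annex, pantry]
Visit cellar; enqueue office → queue [gym, terrace, garage, annex, pantry, office]
Visit gym; enqueue parlor, kitchen → queue [terrace, garage, annex, pantry, office, parlor, kitchen]
Visit terrace; enqueue attic, closet, den, lab, vault → queue [garage, annex, pantry, office, parlor, kitchen, attic, closet, den, lab, vault]
Visit garage → queue [annex, pantry, office, parlor, kitchen, attic, closet, den, lab, vault]
Visit annex → queue [pantry, office, parlor, kitchen, attic, closet, den, lab, vault]
Visit pantry → queue [office, parlor, kitchen, attic, closet, den, lab, vault]
Visit office → queue [parlor, kitchen, attic, closet, den, lab, vault]
Visit parlor → queue [kitchen, attic, closet, den, lab, vault]
Visit kitchen; enqueue hall → queue [attic, closet, den, lab, vault, hall]
Visit attic; enqueue patio → queue [closet, den, lab, vault, hall, patio]
Visit closet → queue [den, lab, vault, hall, patio]
Visit den → queue [lab, vault, hall, patio]
Visit lab → queue [vault, hall, patio]
Visit vault → queue [hall, patio]
Visit hall → queue [patio]
Visit patio → queue []

Visit order: gallery, cellar, gym, terrace, garage, annex, pantry, office, parlor, kitchen, attic, closet, den, lab, vault, hall, patio

kitchen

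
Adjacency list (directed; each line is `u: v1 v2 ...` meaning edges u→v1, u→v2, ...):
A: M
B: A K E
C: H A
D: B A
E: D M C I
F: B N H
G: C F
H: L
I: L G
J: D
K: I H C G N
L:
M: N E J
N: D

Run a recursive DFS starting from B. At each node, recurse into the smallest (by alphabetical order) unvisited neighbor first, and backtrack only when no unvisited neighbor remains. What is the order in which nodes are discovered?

Visit B
B → A
A → M
M → E
E → C
C → H
H → L
E → D
E → I
I → G
G → F
F → N
M → J
B → K

B → A → M → E → C → H → L → D → I → G → F → N → J → K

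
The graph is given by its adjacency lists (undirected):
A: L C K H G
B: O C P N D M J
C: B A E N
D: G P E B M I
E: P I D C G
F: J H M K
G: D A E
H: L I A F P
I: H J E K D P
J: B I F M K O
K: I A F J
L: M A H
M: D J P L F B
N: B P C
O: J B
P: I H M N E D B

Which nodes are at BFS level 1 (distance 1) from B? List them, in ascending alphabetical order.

C, D, J, M, N, O, P

Level 0: B
Level 1: C, D, J, M, N, O, P
Level 2: A, E, F, G, H, I, K, L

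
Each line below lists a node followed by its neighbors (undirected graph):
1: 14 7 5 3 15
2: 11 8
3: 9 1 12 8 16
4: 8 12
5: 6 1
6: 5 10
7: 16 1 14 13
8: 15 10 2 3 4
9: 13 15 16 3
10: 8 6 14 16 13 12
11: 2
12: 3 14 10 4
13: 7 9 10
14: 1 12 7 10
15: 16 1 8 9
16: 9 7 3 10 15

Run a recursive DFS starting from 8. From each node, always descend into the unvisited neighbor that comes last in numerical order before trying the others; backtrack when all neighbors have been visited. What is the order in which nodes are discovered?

8 -> 15 -> 16 -> 10 -> 14 -> 12 -> 4 -> 3 -> 9 -> 13 -> 7 -> 1 -> 5 -> 6 -> 2 -> 11

Visit 8
8 → 15
15 → 16
16 → 10
10 → 14
14 → 12
12 → 4
12 → 3
3 → 9
9 → 13
13 → 7
7 → 1
1 → 5
5 → 6
8 → 2
2 → 11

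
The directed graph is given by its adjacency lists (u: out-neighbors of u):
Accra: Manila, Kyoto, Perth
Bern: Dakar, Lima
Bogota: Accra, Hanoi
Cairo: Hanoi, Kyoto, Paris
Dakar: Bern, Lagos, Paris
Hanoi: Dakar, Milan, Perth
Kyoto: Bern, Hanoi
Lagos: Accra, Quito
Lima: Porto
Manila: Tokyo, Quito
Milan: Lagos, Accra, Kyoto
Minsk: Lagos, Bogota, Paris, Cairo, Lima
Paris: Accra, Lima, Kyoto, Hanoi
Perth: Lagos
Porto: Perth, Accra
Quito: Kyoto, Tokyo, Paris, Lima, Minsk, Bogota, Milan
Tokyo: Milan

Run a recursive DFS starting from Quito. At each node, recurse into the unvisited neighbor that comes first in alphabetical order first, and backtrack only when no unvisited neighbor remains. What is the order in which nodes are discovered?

Visit Quito
Quito → Bogota
Bogota → Accra
Accra → Kyoto
Kyoto → Bern
Bern → Dakar
Dakar → Lagos
Dakar → Paris
Paris → Hanoi
Hanoi → Milan
Hanoi → Perth
Paris → Lima
Lima → Porto
Accra → Manila
Manila → Tokyo
Quito → Minsk
Minsk → Cairo

Quito, Bogota, Accra, Kyoto, Bern, Dakar, Lagos, Paris, Hanoi, Milan, Perth, Lima, Porto, Manila, Tokyo, Minsk, Cairo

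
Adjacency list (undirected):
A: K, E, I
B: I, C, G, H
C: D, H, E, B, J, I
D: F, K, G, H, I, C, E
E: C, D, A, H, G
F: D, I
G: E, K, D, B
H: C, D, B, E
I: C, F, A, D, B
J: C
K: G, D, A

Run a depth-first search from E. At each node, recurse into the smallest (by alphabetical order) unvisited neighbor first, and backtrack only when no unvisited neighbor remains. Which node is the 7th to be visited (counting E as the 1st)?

F

Visit E
E → A
A → I
I → B
B → C
C → D
D → F
D → G
G → K
D → H
C → J

Visit order: E, A, I, B, C, D, F, G, K, H, J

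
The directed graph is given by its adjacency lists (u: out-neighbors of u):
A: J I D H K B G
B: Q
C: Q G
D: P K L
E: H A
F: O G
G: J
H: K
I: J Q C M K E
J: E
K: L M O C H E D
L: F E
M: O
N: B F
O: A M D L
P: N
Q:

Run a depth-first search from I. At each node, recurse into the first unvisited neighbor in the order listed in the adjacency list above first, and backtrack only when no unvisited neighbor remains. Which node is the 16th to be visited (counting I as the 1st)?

M

Visit I
I → J
J → E
E → H
H → K
K → L
L → F
F → O
O → A
A → D
D → P
P → N
N → B
B → Q
A → G
O → M
K → C

Visit order: I, J, E, H, K, L, F, O, A, D, P, N, B, Q, G, M, C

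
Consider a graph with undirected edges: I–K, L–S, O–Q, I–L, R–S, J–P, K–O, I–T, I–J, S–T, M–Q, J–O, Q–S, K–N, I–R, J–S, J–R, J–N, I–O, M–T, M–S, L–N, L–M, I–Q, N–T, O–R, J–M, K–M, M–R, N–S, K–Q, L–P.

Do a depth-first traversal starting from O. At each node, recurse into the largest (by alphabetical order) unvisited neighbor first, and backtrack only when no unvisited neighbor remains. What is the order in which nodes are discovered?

Visit O
O → R
R → S
S → T
T → N
N → L
L → P
P → J
J → M
M → Q
Q → K
K → I

O R S T N L P J M Q K I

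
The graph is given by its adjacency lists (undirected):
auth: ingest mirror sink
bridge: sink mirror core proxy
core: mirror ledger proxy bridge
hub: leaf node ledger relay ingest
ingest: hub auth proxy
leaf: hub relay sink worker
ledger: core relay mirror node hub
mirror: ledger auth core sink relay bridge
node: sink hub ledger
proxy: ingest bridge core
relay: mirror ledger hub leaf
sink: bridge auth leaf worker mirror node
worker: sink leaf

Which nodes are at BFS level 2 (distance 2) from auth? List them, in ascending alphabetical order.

bridge, core, hub, leaf, ledger, node, proxy, relay, worker

Level 0: auth
Level 1: ingest, mirror, sink
Level 2: bridge, core, hub, leaf, ledger, node, proxy, relay, worker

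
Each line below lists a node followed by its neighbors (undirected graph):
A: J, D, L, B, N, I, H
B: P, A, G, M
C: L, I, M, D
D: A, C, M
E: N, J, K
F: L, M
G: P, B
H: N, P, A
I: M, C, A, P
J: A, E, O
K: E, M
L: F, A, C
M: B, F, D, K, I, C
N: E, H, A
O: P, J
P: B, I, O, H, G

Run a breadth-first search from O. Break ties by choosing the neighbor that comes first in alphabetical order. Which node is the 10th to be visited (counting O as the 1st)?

D

Visit O; enqueue J, P → queue [J, P]
Visit J; enqueue A, E → queue [P, A, E]
Visit P; enqueue B, G, H, I → queue [A, E, B, G, H, I]
Visit A; enqueue D, L, N → queue [E, B, G, H, I, D, L, N]
Visit E; enqueue K → queue [B, G, H, I, D, L, N, K]
Visit B; enqueue M → queue [G, H, I, D, L, N, K, M]
Visit G → queue [H, I, D, L, N, K, M]
Visit H → queue [I, D, L, N, K, M]
Visit I; enqueue C → queue [D, L, N, K, M, C]
Visit D → queue [L, N, K, M, C]
Visit L; enqueue F → queue [N, K, M, C, F]
Visit N → queue [K, M, C, F]
Visit K → queue [M, C, F]
Visit M → queue [C, F]
Visit C → queue [F]
Visit F → queue []

Visit order: O, J, P, A, E, B, G, H, I, D, L, N, K, M, C, F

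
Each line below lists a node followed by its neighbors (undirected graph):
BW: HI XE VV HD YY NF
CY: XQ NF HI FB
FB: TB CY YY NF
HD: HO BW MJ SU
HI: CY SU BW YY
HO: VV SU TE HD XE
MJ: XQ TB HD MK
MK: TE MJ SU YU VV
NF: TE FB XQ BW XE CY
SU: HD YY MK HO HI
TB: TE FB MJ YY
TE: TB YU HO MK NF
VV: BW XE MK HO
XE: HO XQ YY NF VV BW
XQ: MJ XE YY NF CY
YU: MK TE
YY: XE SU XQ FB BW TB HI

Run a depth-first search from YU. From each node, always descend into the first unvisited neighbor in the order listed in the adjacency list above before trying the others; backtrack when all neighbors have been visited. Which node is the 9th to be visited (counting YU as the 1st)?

HD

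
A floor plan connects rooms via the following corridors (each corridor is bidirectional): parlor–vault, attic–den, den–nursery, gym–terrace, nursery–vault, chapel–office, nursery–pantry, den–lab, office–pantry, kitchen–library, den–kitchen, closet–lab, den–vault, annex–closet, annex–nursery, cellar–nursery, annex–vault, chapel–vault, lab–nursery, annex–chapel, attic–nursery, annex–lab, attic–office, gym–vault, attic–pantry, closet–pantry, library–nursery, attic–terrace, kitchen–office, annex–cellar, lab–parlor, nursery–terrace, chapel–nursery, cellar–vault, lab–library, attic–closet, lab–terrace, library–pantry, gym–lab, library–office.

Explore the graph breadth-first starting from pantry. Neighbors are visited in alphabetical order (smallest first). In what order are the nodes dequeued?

pantry → attic → closet → library → nursery → office → den → terrace → annex → lab → kitchen → cellar → chapel → vault → gym → parlor

Visit pantry; enqueue attic, closet, library, nursery, office → queue [attic, closet, library, nursery, office]
Visit attic; enqueue den, terrace → queue [closet, library, nursery, office, den, terrace]
Visit closet; enqueue annex, lab → queue [library, nursery, office, den, terrace, annex, lab]
Visit library; enqueue kitchen → queue [nursery, office, den, terrace, annex, lab, kitchen]
Visit nursery; enqueue cellar, chapel, vault → queue [office, den, terrace, annex, lab, kitchen, cellar, chapel, vault]
Visit office → queue [den, terrace, annex, lab, kitchen, cellar, chapel, vault]
Visit den → queue [terrace, annex, lab, kitchen, cellar, chapel, vault]
Visit terrace; enqueue gym → queue [annex, lab, kitchen, cellar, chapel, vault, gym]
Visit annex → queue [lab, kitchen, cellar, chapel, vault, gym]
Visit lab; enqueue parlor → queue [kitchen, cellar, chapel, vault, gym, parlor]
Visit kitchen → queue [cellar, chapel, vault, gym, parlor]
Visit cellar → queue [chapel, vault, gym, parlor]
Visit chapel → queue [vault, gym, parlor]
Visit vault → queue [gym, parlor]
Visit gym → queue [parlor]
Visit parlor → queue []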